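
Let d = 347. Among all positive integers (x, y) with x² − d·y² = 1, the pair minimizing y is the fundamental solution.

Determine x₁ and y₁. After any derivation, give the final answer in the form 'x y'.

641602 34443

√347 = [18; 1,1,1,2,4,…,1,1,36, …], period ℓ=14 (even) → k=13
step 0: (18, 1)  from 18·(1,0) + (0,1)
step 1: (19, 1)  from 1·(18,1) + (1,0)
…
step 3: (56, 3)  from 1·(37,2) + (19,1)
…
step 6: (801, 43)  from 1·(652,35) + (149,8)
step 7: (14269, 766)  from 17·(801,43) + (652,35)
…
step 12: (402885, 21628)  from 1·(238717,12815) + (164168,8813)
step 13: (641602, 34443)  from 1·(402885,21628) + (238717,12815)
fundamental: x₁=641602, y₁=34443  (since 411653126404 − 347·1186320249 = 1)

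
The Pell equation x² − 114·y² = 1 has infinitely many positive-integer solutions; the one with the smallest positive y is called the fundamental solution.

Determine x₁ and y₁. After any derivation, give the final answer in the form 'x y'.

d=114: √d = [10; 1,2,10,2,1,20] (ℓ=6, even), read p_5/q_5
step 0: (10, 1)  from 10·(1,0) + (0,1)
step 1: (11, 1)  from 1·(10,1) + (1,0)
…
step 3: (331, 31)  from 10·(32,3) + (11,1)
step 4: (694, 65)  from 2·(331,31) + (32,3)
step 5: (1025, 96)  from 1·(694,65) + (331,31)
fundamental: x₁=1025, y₁=96  (since 1050625 − 114·9216 = 1)

1025 96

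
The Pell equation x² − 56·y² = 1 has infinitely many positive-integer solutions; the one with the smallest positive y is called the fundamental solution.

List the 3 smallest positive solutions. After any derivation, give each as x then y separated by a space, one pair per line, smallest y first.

15 2
449 60
13455 1798

√56 = [7; 2,14, …], period ℓ=2 (even) → k=1
k=0  a_k=7  p_k/q_k = 7/1
k=1  a_k=2  p_k/q_k = 15/2
(x₁, y₁) = (15, 2);  15² − 56·2² = 1 ✓
(15+2√56)^2 = 449 + 60√56
(15+2√56)^3 = 13455 + 1798√56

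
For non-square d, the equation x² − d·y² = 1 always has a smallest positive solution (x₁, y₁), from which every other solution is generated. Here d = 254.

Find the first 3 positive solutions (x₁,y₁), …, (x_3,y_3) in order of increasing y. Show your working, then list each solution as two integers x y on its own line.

√254 → a₀=15, period (1,14,1,30); ℓ=4 even so k=3
a_0=15:  p_0=15·1+0=15,  q_0=15·0+1=1
a_1=1:  p_1=1·15+1=16,  q_1=1·1+0=1
a_2=14:  p_2=14·16+15=239,  q_2=14·1+1=15
a_3=1:  p_3=1·239+16=255,  q_3=1·15+1=16
→ (255, 16).  Check: 255²=65025, 254·16²=65024, difference 1.
k=2:  x_2 = 255·255+254·16·16 = 130049,  y_2 = 255·16+16·255 = 8160
k=3:  x_3 = 255·130049+254·16·8160 = 66324735,  y_3 = 255·8160+16·130049 = 4161584

255 16
130049 8160
66324735 4161584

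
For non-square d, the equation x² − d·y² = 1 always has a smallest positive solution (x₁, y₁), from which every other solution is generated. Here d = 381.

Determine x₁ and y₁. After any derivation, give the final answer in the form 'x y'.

1015 52

√381 = [19; 1,1,12,1,1,38, …], period ℓ=6 (even) → k=5
step 0: (19, 1)  from 19·(1,0) + (0,1)
step 1: (20, 1)  from 1·(19,1) + (1,0)
…
step 3: (488, 25)  from 12·(39,2) + (20,1)
step 4: (527, 27)  from 1·(488,25) + (39,2)
step 5: (1015, 52)  from 1·(527,27) + (488,25)
fundamental: x₁=1015, y₁=52  (since 1030225 − 381·2704 = 1)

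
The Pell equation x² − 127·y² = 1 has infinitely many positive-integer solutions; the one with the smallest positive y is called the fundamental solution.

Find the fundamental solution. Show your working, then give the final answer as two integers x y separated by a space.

√127 → a₀=11, period (3,1,2,2,7,11,7,2,2,1,3,22); ℓ=12 even so k=11
k=0  a_k=11  p_k/q_k = 11/1
k=1  a_k=3  p_k/q_k = 34/3
…
k=4  a_k=2  p_k/q_k = 293/26
k=5  a_k=7  p_k/q_k = 2175/193
k=6  a_k=11  p_k/q_k = 24218/2149
…
k=8  a_k=2  p_k/q_k = 367620/32621
k=9  a_k=2  p_k/q_k = 906941/80478
k=10  a_k=1  p_k/q_k = 1274561/113099
k=11  a_k=3  p_k/q_k = 4730624/419775
→ (4730624, 419775).  Check: 4730624²=22378803429376, 127·419775²=22378803429375, difference 1.

4730624 419775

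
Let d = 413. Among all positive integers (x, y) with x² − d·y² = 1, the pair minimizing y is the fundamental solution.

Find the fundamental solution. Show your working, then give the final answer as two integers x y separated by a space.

113399 5580

[20; 3,9,1,4,1,9,3,40] for √413; ℓ=8 ⇒ convergent index 7
i=0: a=20 ⇒ p=20, q=1
i=1: a=3 ⇒ p=61, q=3
i=2: a=9 ⇒ p=569, q=28
i=3: a=1 ⇒ p=630, q=31
i=4: a=4 ⇒ p=3089, q=152
i=5: a=1 ⇒ p=3719, q=183
i=6: a=9 ⇒ p=36560, q=1799
i=7: a=3 ⇒ p=113399, q=5580
fundamental: x₁=113399, y₁=5580  (since 12859333201 − 413·31136400 = 1)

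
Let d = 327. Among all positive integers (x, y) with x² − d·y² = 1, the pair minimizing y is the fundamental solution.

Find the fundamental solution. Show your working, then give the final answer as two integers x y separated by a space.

217 12

√327 → a₀=18, period (12,36); ℓ=2 even so k=1
a_0=18:  p_0=18·1+0=18,  q_0=18·0+1=1
a_1=12:  p_1=12·18+1=217,  q_1=12·1+0=12
(x₁, y₁) = (217, 12);  217² − 327·12² = 1 ✓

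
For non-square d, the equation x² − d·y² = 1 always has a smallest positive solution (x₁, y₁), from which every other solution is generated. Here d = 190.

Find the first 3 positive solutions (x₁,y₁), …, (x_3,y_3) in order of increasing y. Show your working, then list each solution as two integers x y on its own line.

d=190: √d = [13; 1,3,1,1,1,…,3,1,26] (ℓ=14, even), read p_13/q_13
i=0: a=13 ⇒ p=13, q=1
i=1: a=1 ⇒ p=14, q=1
…
i=3: a=1 ⇒ p=69, q=5
i=4: a=1 ⇒ p=124, q=9
i=5: a=1 ⇒ p=193, q=14
…
i=7: a=2 ⇒ p=1213, q=88
…
i=10: a=1 ⇒ p=7085, q=514
i=11: a=1 ⇒ p=11234, q=815
i=12: a=3 ⇒ p=40787, q=2959
i=13: a=1 ⇒ p=52021, q=3774
fundamental: x₁=52021, y₁=3774  (since 2706184441 − 190·14243076 = 1)
(52021+3774√190)^2 = 5412368881 + 392654508√190
(52021+3774√190)^3 = 563113683064981 + 40852560317562√190

52021 3774
5412368881 392654508
563113683064981 40852560317562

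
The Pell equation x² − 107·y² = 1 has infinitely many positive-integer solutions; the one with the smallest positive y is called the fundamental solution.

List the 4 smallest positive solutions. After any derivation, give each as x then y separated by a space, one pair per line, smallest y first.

[10; 2,1,9,1,2,20] for √107; ℓ=6 ⇒ convergent index 5
a_0=10:  p_0=10·1+0=10,  q_0=10·0+1=1
a_1=2:  p_1=2·10+1=21,  q_1=2·1+0=2
a_2=1:  p_2=1·21+10=31,  q_2=1·2+1=3
a_3=9:  p_3=9·31+21=300,  q_3=9·3+2=29
a_4=1:  p_4=1·300+31=331,  q_4=1·29+3=32
a_5=2:  p_5=2·331+300=962,  q_5=2·32+29=93
fundamental: x₁=962, y₁=93  (since 925444 − 107·8649 = 1)
n=2: (962,93)∘(962,93) = (962·962+107·93·93, 962·93+93·962) = (1850887,178932)
n=3: (1850887,178932)∘(962,93) = (962·1850887+107·93·178932, 962·178932+93·1850887) = (3561105626,344265075)
n=4: (3561105626,344265075)∘(962,93) = (962·3561105626+107·93·344265075, 962·344265075+93·3561105626) = (6851565373537,662365825368)

962 93
1850887 178932
3561105626 344265075
6851565373537 662365825368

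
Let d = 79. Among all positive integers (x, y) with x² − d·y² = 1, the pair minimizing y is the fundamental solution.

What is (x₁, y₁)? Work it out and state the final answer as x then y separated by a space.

80 9

[8; 1,7,1,16] for √79; ℓ=4 ⇒ convergent index 3
k=0  a_k=8  p_k/q_k = 8/1
k=1  a_k=1  p_k/q_k = 9/1
k=2  a_k=7  p_k/q_k = 71/8
k=3  a_k=1  p_k/q_k = 80/9
fundamental: x₁=80, y₁=9  (since 6400 − 79·81 = 1)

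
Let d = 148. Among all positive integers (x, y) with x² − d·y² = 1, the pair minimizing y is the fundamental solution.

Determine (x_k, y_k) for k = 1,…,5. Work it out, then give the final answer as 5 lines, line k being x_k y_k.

73 6
10657 876
1555849 127890
227143297 18671064
33161365513 2725847454

√148 = [12; 6,24, …], period ℓ=2 (even) → k=1
a_0=12:  p_0=12·1+0=12,  q_0=12·0+1=1
a_1=6:  p_1=6·12+1=73,  q_1=6·1+0=6
→ (73, 6).  Check: 73²=5329, 148·6²=5328, difference 1.
(x_2, y_2) = (73·73 + 148·6·6, 73·6 + 6·73) = (10657, 876)
(x_3, y_3) = (73·10657 + 148·6·876, 73·876 + 6·10657) = (1555849, 127890)
(x_4, y_4) = (73·1555849 + 148·6·127890, 73·127890 + 6·1555849) = (227143297, 18671064)
(x_5, y_5) = (73·227143297 + 148·6·18671064, 73·18671064 + 6·227143297) = (33161365513, 2725847454)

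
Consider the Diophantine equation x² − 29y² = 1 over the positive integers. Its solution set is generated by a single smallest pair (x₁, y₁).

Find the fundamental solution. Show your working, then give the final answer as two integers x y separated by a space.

9801 1820

d=29: √d = [5; 2,1,1,2,10] (ℓ=5, odd), read p_9/q_9
k=0  a_k=5  p_k/q_k = 5/1
k=1  a_k=2  p_k/q_k = 11/2
…
k=3  a_k=1  p_k/q_k = 27/5
k=4  a_k=2  p_k/q_k = 70/13
k=5  a_k=10  p_k/q_k = 727/135
k=6  a_k=2  p_k/q_k = 1524/283
k=7  a_k=1  p_k/q_k = 2251/418
k=8  a_k=1  p_k/q_k = 3775/701
k=9  a_k=2  p_k/q_k = 9801/1820
fundamental: x₁=9801, y₁=1820  (since 96059601 − 29·3312400 = 1)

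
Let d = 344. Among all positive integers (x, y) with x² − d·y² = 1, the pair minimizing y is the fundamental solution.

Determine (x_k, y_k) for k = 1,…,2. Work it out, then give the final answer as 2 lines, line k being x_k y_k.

10405 561
216528049 11674410

√344 = [18; 1,1,4,1,3,1,4,1,1,36, …], period ℓ=10 (even) → k=9
a_0=18:  p_0=18·1+0=18,  q_0=18·0+1=1
a_1=1:  p_1=1·18+1=19,  q_1=1·1+0=1
a_2=1:  p_2=1·19+18=37,  q_2=1·1+1=2
a_3=4:  p_3=4·37+19=167,  q_3=4·2+1=9
…
a_5=3:  p_5=3·204+167=779,  q_5=3·11+9=42
…
a_7=4:  p_7=4·983+779=4711,  q_7=4·53+42=254
a_8=1:  p_8=1·4711+983=5694,  q_8=1·254+53=307
a_9=1:  p_9=1·5694+4711=10405,  q_9=1·307+254=561
→ (10405, 561).  Check: 10405²=108264025, 344·561²=108264024, difference 1.
k=2:  x_2 = 10405·10405+344·561·561 = 216528049,  y_2 = 10405·561+561·10405 = 11674410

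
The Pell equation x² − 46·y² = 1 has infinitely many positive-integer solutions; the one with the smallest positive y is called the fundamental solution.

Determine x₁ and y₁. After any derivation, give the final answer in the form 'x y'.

[6; 1,3,1,1,2,6,2,1,1,3,1,12] for √46; ℓ=12 ⇒ convergent index 11
i=0: a=6 ⇒ p=6, q=1
…
i=2: a=3 ⇒ p=27, q=4
…
i=4: a=1 ⇒ p=61, q=9
i=5: a=2 ⇒ p=156, q=23
i=6: a=6 ⇒ p=997, q=147
…
i=9: a=1 ⇒ p=5297, q=781
i=10: a=3 ⇒ p=19038, q=2807
i=11: a=1 ⇒ p=24335, q=3588
→ (24335, 3588).  Check: 24335²=592192225, 46·3588²=592192224, difference 1.

24335 3588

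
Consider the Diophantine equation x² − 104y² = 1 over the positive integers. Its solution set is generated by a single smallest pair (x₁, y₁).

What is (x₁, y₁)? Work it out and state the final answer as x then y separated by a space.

d=104: √d = [10; 5,20] (ℓ=2, even), read p_1/q_1
k=0  a_k=10  p_k/q_k = 10/1
k=1  a_k=5  p_k/q_k = 51/5
(x₁, y₁) = (51, 5);  51² − 104·5² = 1 ✓

51 5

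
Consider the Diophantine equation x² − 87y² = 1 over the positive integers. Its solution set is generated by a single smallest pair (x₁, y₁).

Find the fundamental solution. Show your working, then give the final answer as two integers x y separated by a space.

√87 → a₀=9, period (3,18); ℓ=2 even so k=1
i=0: a=9 ⇒ p=9, q=1
i=1: a=3 ⇒ p=28, q=3
fundamental: x₁=28, y₁=3  (since 784 − 87·9 = 1)

28 3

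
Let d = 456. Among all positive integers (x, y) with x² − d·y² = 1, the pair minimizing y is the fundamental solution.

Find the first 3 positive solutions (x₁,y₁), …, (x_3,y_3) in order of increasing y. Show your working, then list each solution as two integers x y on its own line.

√456 → a₀=21, period (2,1,4,1,2,42); ℓ=6 even so k=5
step 0: (21, 1)  from 21·(1,0) + (0,1)
step 1: (43, 2)  from 2·(21,1) + (1,0)
step 2: (64, 3)  from 1·(43,2) + (21,1)
step 3: (299, 14)  from 4·(64,3) + (43,2)
step 4: (363, 17)  from 1·(299,14) + (64,3)
step 5: (1025, 48)  from 2·(363,17) + (299,14)
fundamental: x₁=1025, y₁=48  (since 1050625 − 456·2304 = 1)
(1025+48√456)^2 = 2101249 + 98400√456
(1025+48√456)^3 = 4307559425 + 201719952√456

1025 48
2101249 98400
4307559425 201719952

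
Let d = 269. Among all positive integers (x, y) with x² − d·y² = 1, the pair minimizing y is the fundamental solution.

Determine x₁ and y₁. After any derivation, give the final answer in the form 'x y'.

[16; 2,2,32] for √269; ℓ=3 ⇒ convergent index 5
a_0=16:  p_0=16·1+0=16,  q_0=16·0+1=1
a_1=2:  p_1=2·16+1=33,  q_1=2·1+0=2
…
a_3=32:  p_3=32·82+33=2657,  q_3=32·5+2=162
a_4=2:  p_4=2·2657+82=5396,  q_4=2·162+5=329
a_5=2:  p_5=2·5396+2657=13449,  q_5=2·329+162=820
fundamental: x₁=13449, y₁=820  (since 180875601 − 269·672400 = 1)

13449 820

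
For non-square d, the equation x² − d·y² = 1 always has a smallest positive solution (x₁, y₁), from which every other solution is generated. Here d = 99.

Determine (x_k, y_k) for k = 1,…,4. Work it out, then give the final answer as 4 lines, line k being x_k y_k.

√99 = [9; 1,18, …], period ℓ=2 (even) → k=1
k=0  a_k=9  p_k/q_k = 9/1
k=1  a_k=1  p_k/q_k = 10/1
fundamental: x₁=10, y₁=1  (since 100 − 99·1 = 1)
n=2: (10,1)∘(10,1) = (10·10+99·1·1, 10·1+1·10) = (199,20)
n=3: (199,20)∘(10,1) = (10·199+99·1·20, 10·20+1·199) = (3970,399)
n=4: (3970,399)∘(10,1) = (10·3970+99·1·399, 10·399+1·3970) = (79201,7960)

10 1
199 20
3970 399
79201 7960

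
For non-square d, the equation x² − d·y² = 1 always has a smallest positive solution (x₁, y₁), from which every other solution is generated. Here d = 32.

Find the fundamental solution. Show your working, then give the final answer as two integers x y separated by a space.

17 3

√32 = [5; 1,1,1,10, …], period ℓ=4 (even) → k=3
step 0: (5, 1)  from 5·(1,0) + (0,1)
…
step 2: (11, 2)  from 1·(6,1) + (5,1)
step 3: (17, 3)  from 1·(11,2) + (6,1)
fundamental: x₁=17, y₁=3  (since 289 − 32·9 = 1)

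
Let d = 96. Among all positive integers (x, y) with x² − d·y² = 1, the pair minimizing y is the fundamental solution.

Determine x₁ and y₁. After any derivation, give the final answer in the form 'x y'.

49 5

[9; 1,3,1,18] for √96; ℓ=4 ⇒ convergent index 3
i=0: a=9 ⇒ p=9, q=1
…
i=2: a=3 ⇒ p=39, q=4
i=3: a=1 ⇒ p=49, q=5
(x₁, y₁) = (49, 5);  49² − 96·5² = 1 ✓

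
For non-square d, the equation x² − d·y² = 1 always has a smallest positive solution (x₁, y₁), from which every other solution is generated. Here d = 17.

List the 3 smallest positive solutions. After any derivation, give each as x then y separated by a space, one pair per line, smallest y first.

33 8
2177 528
143649 34840

[4; 8] for √17; ℓ=1 ⇒ convergent index 1
k=0  a_k=4  p_k/q_k = 4/1
k=1  a_k=8  p_k/q_k = 33/8
fundamental: x₁=33, y₁=8  (since 1089 − 17·64 = 1)
k=2:  x_2 = 33·33+17·8·8 = 2177,  y_2 = 33·8+8·33 = 528
k=3:  x_3 = 33·2177+17·8·528 = 143649,  y_3 = 33·528+8·2177 = 34840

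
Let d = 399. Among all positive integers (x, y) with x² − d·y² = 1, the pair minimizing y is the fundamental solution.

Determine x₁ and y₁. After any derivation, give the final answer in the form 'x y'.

d=399: √d = [19; 1,38] (ℓ=2, even), read p_1/q_1
step 0: (19, 1)  from 19·(1,0) + (0,1)
step 1: (20, 1)  from 1·(19,1) + (1,0)
fundamental: x₁=20, y₁=1  (since 400 − 399·1 = 1)

20 1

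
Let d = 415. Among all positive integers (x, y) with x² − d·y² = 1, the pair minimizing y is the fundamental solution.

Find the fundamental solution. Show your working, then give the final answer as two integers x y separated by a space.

√415 → a₀=20, period (2,1,2,4,6,…,1,2,40); ℓ=16 even so k=15
step 0: (20, 1)  from 20·(1,0) + (0,1)
…
step 2: (61, 3)  from 1·(41,2) + (20,1)
step 3: (163, 8)  from 2·(61,3) + (41,2)
…
step 5: (4441, 218)  from 6·(713,35) + (163,8)
step 6: (5154, 253)  from 1·(4441,218) + (713,35)
step 7: (9595, 471)  from 1·(5154,253) + (4441,218)
step 8: (33939, 1666)  from 3·(9595,471) + (5154,253)
step 9: (43534, 2137)  from 1·(33939,1666) + (9595,471)
step 10: (77473, 3803)  from 1·(43534,2137) + (33939,1666)
step 11: (508372, 24955)  from 6·(77473,3803) + (43534,2137)
…
step 13: (4730294, 232201)  from 2·(2110961,103623) + (508372,24955)
step 14: (6841255, 335824)  from 1·(4730294,232201) + (2110961,103623)
step 15: (18412804, 903849)  from 2·(6841255,335824) + (4730294,232201)
fundamental: x₁=18412804, y₁=903849  (since 339031351142416 − 415·816943014801 = 1)

18412804 903849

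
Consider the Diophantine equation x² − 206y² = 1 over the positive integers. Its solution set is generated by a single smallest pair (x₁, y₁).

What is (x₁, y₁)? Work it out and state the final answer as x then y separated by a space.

59535 4148

√206 → a₀=14, period (2,1,5,14,5,1,2,28); ℓ=8 even so k=7
a_0=14:  p_0=14·1+0=14,  q_0=14·0+1=1
…
a_3=5:  p_3=5·43+29=244,  q_3=5·3+2=17
a_4=14:  p_4=14·244+43=3459,  q_4=14·17+3=241
a_5=5:  p_5=5·3459+244=17539,  q_5=5·241+17=1222
a_6=1:  p_6=1·17539+3459=20998,  q_6=1·1222+241=1463
a_7=2:  p_7=2·20998+17539=59535,  q_7=2·1463+1222=4148
→ (59535, 4148).  Check: 59535²=3544416225, 206·4148²=3544416224, difference 1.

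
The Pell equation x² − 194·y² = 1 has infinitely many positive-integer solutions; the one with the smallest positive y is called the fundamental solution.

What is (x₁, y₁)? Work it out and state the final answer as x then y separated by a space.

√194 = [13; 1,12,1,26, …], period ℓ=4 (even) → k=3
i=0: a=13 ⇒ p=13, q=1
…
i=2: a=12 ⇒ p=181, q=13
i=3: a=1 ⇒ p=195, q=14
→ (195, 14).  Check: 195²=38025, 194·14²=38024, difference 1.

195 14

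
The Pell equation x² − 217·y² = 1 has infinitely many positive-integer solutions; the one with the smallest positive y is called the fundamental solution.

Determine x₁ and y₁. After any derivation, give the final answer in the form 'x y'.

d=217: √d = [14; 1,2,1,2,1,…,2,1,28] (ℓ=16, even), read p_15/q_15
k=0  a_k=14  p_k/q_k = 14/1
…
k=2  a_k=2  p_k/q_k = 44/3
k=3  a_k=1  p_k/q_k = 59/4
k=4  a_k=2  p_k/q_k = 162/11
k=5  a_k=1  p_k/q_k = 221/15
k=6  a_k=1  p_k/q_k = 383/26
k=7  a_k=9  p_k/q_k = 3668/249
k=8  a_k=4  p_k/q_k = 15055/1022
k=9  a_k=9  p_k/q_k = 139163/9447
…
k=11  a_k=1  p_k/q_k = 293381/19916
k=12  a_k=2  p_k/q_k = 740980/50301
…
k=14  a_k=2  p_k/q_k = 2809702/190735
k=15  a_k=1  p_k/q_k = 3844063/260952
(x₁, y₁) = (3844063, 260952);  3844063² − 217·260952² = 1 ✓

3844063 260952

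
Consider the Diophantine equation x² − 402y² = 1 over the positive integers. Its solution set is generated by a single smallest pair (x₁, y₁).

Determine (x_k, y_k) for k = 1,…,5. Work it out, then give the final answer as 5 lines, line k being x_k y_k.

401 20
321601 16040
257923601 12864060
206854406401 10316960080
165896976010001 8274189120100

d=402: √d = [20; 20,40] (ℓ=2, even), read p_1/q_1
i=0: a=20 ⇒ p=20, q=1
i=1: a=20 ⇒ p=401, q=20
fundamental: x₁=401, y₁=20  (since 160801 − 402·400 = 1)
k=2:  x_2 = 401·401+402·20·20 = 321601,  y_2 = 401·20+20·401 = 16040
k=3:  x_3 = 401·321601+402·20·16040 = 257923601,  y_3 = 401·16040+20·321601 = 12864060
k=4:  x_4 = 401·257923601+402·20·12864060 = 206854406401,  y_4 = 401·12864060+20·257923601 = 10316960080
k=5:  x_5 = 401·206854406401+402·20·10316960080 = 165896976010001,  y_5 = 401·10316960080+20·206854406401 = 8274189120100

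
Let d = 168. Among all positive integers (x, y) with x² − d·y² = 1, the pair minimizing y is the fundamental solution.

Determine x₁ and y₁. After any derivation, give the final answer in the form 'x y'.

13 1

√168 = [12; 1,24, …], period ℓ=2 (even) → k=1
a_0=12:  p_0=12·1+0=12,  q_0=12·0+1=1
a_1=1:  p_1=1·12+1=13,  q_1=1·1+0=1
(x₁, y₁) = (13, 1);  13² − 168·1² = 1 ✓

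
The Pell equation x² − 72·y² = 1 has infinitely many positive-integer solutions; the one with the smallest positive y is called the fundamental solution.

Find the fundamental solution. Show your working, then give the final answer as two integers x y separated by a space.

√72 → a₀=8, period (2,16); ℓ=2 even so k=1
k=0  a_k=8  p_k/q_k = 8/1
k=1  a_k=2  p_k/q_k = 17/2
→ (17, 2).  Check: 17²=289, 72·2²=288, difference 1.

17 2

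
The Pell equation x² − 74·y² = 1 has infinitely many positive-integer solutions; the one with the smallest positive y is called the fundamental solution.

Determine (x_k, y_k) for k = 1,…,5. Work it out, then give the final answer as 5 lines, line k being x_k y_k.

√74 → a₀=8, period (1,1,1,1,16); ℓ=5 odd so k=9
a_0=8:  p_0=8·1+0=8,  q_0=8·0+1=1
a_1=1:  p_1=1·8+1=9,  q_1=1·1+0=1
a_2=1:  p_2=1·9+8=17,  q_2=1·1+1=2
…
a_6=1:  p_6=1·714+43=757,  q_6=1·83+5=88
a_7=1:  p_7=1·757+714=1471,  q_7=1·88+83=171
a_8=1:  p_8=1·1471+757=2228,  q_8=1·171+88=259
a_9=1:  p_9=1·2228+1471=3699,  q_9=1·259+171=430
→ (3699, 430).  Check: 3699²=13682601, 74·430²=13682600, difference 1.
n=2: (3699,430)∘(3699,430) = (3699·3699+74·430·430, 3699·430+430·3699) = (27365201,3181140)
n=3: (27365201,3181140)∘(3699,430) = (3699·27365201+74·430·3181140, 3699·3181140+430·27365201) = (202447753299,23534073290)
n=4: (202447753299,23534073290)∘(3699,430) = (3699·202447753299+74·430·23534073290, 3699·23534073290+430·202447753299) = (1497708451540801,174105071018280)
n=5: (1497708451540801,174105071018280)∘(3699,430) = (3699·1497708451540801+74·430·174105071018280, 3699·174105071018280+430·1497708451540801) = (11080046922051092499,1288029291859162150)

3699 430
27365201 3181140
202447753299 23534073290
1497708451540801 174105071018280
11080046922051092499 1288029291859162150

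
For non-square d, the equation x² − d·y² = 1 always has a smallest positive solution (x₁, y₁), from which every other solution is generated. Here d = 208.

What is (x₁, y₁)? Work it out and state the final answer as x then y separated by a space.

√208 → a₀=14, period (2,2,1,2,2,28); ℓ=6 even so k=5
step 0: (14, 1)  from 14·(1,0) + (0,1)
…
step 2: (72, 5)  from 2·(29,2) + (14,1)
step 3: (101, 7)  from 1·(72,5) + (29,2)
step 4: (274, 19)  from 2·(101,7) + (72,5)
step 5: (649, 45)  from 2·(274,19) + (101,7)
→ (649, 45).  Check: 649²=421201, 208·45²=421200, difference 1.

649 45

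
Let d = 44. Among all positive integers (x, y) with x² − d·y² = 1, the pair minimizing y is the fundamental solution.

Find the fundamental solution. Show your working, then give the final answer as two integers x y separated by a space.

d=44: √d = [6; 1,1,1,2,1,1,1,12] (ℓ=8, even), read p_7/q_7
k=0  a_k=6  p_k/q_k = 6/1
k=1  a_k=1  p_k/q_k = 7/1
…
k=3  a_k=1  p_k/q_k = 20/3
…
k=5  a_k=1  p_k/q_k = 73/11
k=6  a_k=1  p_k/q_k = 126/19
k=7  a_k=1  p_k/q_k = 199/30
→ (199, 30).  Check: 199²=39601, 44·30²=39600, difference 1.

199 30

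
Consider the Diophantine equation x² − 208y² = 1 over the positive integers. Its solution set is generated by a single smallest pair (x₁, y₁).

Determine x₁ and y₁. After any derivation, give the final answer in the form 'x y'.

649 45

d=208: √d = [14; 2,2,1,2,2,28] (ℓ=6, even), read p_5/q_5
a_0=14:  p_0=14·1+0=14,  q_0=14·0+1=1
…
a_4=2:  p_4=2·101+72=274,  q_4=2·7+5=19
a_5=2:  p_5=2·274+101=649,  q_5=2·19+7=45
→ (649, 45).  Check: 649²=421201, 208·45²=421200, difference 1.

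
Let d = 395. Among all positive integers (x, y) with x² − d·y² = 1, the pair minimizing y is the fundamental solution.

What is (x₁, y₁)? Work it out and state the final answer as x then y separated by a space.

159 8

[19; 1,6,1,38] for √395; ℓ=4 ⇒ convergent index 3
a_0=19:  p_0=19·1+0=19,  q_0=19·0+1=1
a_1=1:  p_1=1·19+1=20,  q_1=1·1+0=1
a_2=6:  p_2=6·20+19=139,  q_2=6·1+1=7
a_3=1:  p_3=1·139+20=159,  q_3=1·7+1=8
fundamental: x₁=159, y₁=8  (since 25281 − 395·64 = 1)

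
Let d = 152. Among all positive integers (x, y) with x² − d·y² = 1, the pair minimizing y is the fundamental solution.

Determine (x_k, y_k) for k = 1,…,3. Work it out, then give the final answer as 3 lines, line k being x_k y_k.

37 3
2737 222
202501 16425

√152 → a₀=12, period (3,24); ℓ=2 even so k=1
k=0  a_k=12  p_k/q_k = 12/1
k=1  a_k=3  p_k/q_k = 37/3
→ (37, 3).  Check: 37²=1369, 152·3²=1368, difference 1.
k=2:  x_2 = 37·37+152·3·3 = 2737,  y_2 = 37·3+3·37 = 222
k=3:  x_3 = 37·2737+152·3·222 = 202501,  y_3 = 37·222+3·2737 = 16425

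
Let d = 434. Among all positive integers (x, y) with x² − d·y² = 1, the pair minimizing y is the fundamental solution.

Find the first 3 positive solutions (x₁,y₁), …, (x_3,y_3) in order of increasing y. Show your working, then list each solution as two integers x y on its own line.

d=434: √d = [20; 1,4,1,40] (ℓ=4, even), read p_3/q_3
step 0: (20, 1)  from 20·(1,0) + (0,1)
…
step 2: (104, 5)  from 4·(21,1) + (20,1)
step 3: (125, 6)  from 1·(104,5) + (21,1)
(x₁, y₁) = (125, 6);  125² − 434·6² = 1 ✓
(x_2, y_2) = (125·125 + 434·6·6, 125·6 + 6·125) = (31249, 1500)
(x_3, y_3) = (125·31249 + 434·6·1500, 125·1500 + 6·31249) = (7812125, 374994)

125 6
31249 1500
7812125 374994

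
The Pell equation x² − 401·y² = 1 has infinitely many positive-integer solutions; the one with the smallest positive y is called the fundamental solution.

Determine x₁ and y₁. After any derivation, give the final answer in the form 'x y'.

801 40

√401 = [20; 40, …], period ℓ=1 (odd) → k=1
a_0=20:  p_0=20·1+0=20,  q_0=20·0+1=1
a_1=40:  p_1=40·20+1=801,  q_1=40·1+0=40
fundamental: x₁=801, y₁=40  (since 641601 − 401·1600 = 1)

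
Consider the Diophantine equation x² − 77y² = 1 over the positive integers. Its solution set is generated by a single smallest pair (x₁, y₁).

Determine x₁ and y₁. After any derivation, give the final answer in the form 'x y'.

351 40

d=77: √d = [8; 1,3,2,3,1,16] (ℓ=6, even), read p_5/q_5
a_0=8:  p_0=8·1+0=8,  q_0=8·0+1=1
…
a_2=3:  p_2=3·9+8=35,  q_2=3·1+1=4
a_3=2:  p_3=2·35+9=79,  q_3=2·4+1=9
a_4=3:  p_4=3·79+35=272,  q_4=3·9+4=31
a_5=1:  p_5=1·272+79=351,  q_5=1·31+9=40
(x₁, y₁) = (351, 40);  351² − 77·40² = 1 ✓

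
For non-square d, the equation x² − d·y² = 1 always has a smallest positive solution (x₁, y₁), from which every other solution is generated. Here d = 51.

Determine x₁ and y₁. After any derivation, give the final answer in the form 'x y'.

√51 → a₀=7, period (7,14); ℓ=2 even so k=1
a_0=7:  p_0=7·1+0=7,  q_0=7·0+1=1
a_1=7:  p_1=7·7+1=50,  q_1=7·1+0=7
fundamental: x₁=50, y₁=7  (since 2500 − 51·49 = 1)

50 7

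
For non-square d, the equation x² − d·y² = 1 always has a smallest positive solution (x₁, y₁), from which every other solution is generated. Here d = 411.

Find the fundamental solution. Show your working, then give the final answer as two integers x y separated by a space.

49730 2453

[20; 3,1,1,1,19,1,1,1,3,40] for √411; ℓ=10 ⇒ convergent index 9
k=0  a_k=20  p_k/q_k = 20/1
k=1  a_k=3  p_k/q_k = 61/3
…
k=3  a_k=1  p_k/q_k = 142/7
k=4  a_k=1  p_k/q_k = 223/11
k=5  a_k=19  p_k/q_k = 4379/216
…
k=8  a_k=1  p_k/q_k = 13583/670
k=9  a_k=3  p_k/q_k = 49730/2453
fundamental: x₁=49730, y₁=2453  (since 2473072900 − 411·6017209 = 1)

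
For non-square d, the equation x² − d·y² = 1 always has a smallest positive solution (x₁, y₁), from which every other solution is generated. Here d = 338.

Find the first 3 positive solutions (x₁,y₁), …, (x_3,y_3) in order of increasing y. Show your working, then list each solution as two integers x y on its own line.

114243 6214
26102926097 1419812004
5964153172084899 324407165539730

d=338: √d = [18; 2,1,1,2,36] (ℓ=5, odd), read p_9/q_9
i=0: a=18 ⇒ p=18, q=1
i=1: a=2 ⇒ p=37, q=2
…
i=3: a=1 ⇒ p=92, q=5
i=4: a=2 ⇒ p=239, q=13
…
i=6: a=2 ⇒ p=17631, q=959
i=7: a=1 ⇒ p=26327, q=1432
i=8: a=1 ⇒ p=43958, q=2391
i=9: a=2 ⇒ p=114243, q=6214
(x₁, y₁) = (114243, 6214);  114243² − 338·6214² = 1 ✓
k=2:  x_2 = 114243·114243+338·6214·6214 = 26102926097,  y_2 = 114243·6214+6214·114243 = 1419812004
k=3:  x_3 = 114243·26102926097+338·6214·1419812004 = 5964153172084899,  y_3 = 114243·1419812004+6214·26102926097 = 324407165539730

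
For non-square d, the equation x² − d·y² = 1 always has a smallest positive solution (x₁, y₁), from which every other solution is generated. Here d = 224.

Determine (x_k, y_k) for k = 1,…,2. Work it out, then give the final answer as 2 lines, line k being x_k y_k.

d=224: √d = [14; 1,28] (ℓ=2, even), read p_1/q_1
i=0: a=14 ⇒ p=14, q=1
i=1: a=1 ⇒ p=15, q=1
→ (15, 1).  Check: 15²=225, 224·1²=224, difference 1.
(x_2, y_2) = (15·15 + 224·1·1, 15·1 + 1·15) = (449, 30)

15 1
449 30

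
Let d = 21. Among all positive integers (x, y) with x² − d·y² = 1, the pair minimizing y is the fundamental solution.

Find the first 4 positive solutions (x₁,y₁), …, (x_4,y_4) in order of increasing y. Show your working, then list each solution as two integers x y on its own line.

√21 = [4; 1,1,2,1,1,8, …], period ℓ=6 (even) → k=5
a_0=4:  p_0=4·1+0=4,  q_0=4·0+1=1
a_1=1:  p_1=1·4+1=5,  q_1=1·1+0=1
…
a_4=1:  p_4=1·23+9=32,  q_4=1·5+2=7
a_5=1:  p_5=1·32+23=55,  q_5=1·7+5=12
fundamental: x₁=55, y₁=12  (since 3025 − 21·144 = 1)
k=2:  x_2 = 55·55+21·12·12 = 6049,  y_2 = 55·12+12·55 = 1320
k=3:  x_3 = 55·6049+21·12·1320 = 665335,  y_3 = 55·1320+12·6049 = 145188
k=4:  x_4 = 55·665335+21·12·145188 = 73180801,  y_4 = 55·145188+12·665335 = 15969360

55 12
6049 1320
665335 145188
73180801 15969360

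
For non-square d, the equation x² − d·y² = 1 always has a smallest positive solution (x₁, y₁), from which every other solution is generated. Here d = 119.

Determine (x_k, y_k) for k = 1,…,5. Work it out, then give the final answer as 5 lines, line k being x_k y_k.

d=119: √d = [10; 1,9,1,20] (ℓ=4, even), read p_3/q_3
i=0: a=10 ⇒ p=10, q=1
i=1: a=1 ⇒ p=11, q=1
i=2: a=9 ⇒ p=109, q=10
i=3: a=1 ⇒ p=120, q=11
(x₁, y₁) = (120, 11);  120² − 119·11² = 1 ✓
n=2: (120,11)∘(120,11) = (120·120+119·11·11, 120·11+11·120) = (28799,2640)
n=3: (28799,2640)∘(120,11) = (120·28799+119·11·2640, 120·2640+11·28799) = (6911640,633589)
n=4: (6911640,633589)∘(120,11) = (120·6911640+119·11·633589, 120·633589+11·6911640) = (1658764801,152058720)
n=5: (1658764801,152058720)∘(120,11) = (120·1658764801+119·11·152058720, 120·152058720+11·1658764801) = (398096640600,36493459211)

120 11
28799 2640
6911640 633589
1658764801 152058720
398096640600 36493459211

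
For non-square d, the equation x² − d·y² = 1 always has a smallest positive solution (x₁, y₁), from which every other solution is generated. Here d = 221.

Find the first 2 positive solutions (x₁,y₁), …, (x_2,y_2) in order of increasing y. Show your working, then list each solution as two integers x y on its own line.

d=221: √d = [14; 1,6,2,6,1,28] (ℓ=6, even), read p_5/q_5
a_0=14:  p_0=14·1+0=14,  q_0=14·0+1=1
a_1=1:  p_1=1·14+1=15,  q_1=1·1+0=1
a_2=6:  p_2=6·15+14=104,  q_2=6·1+1=7
…
a_4=6:  p_4=6·223+104=1442,  q_4=6·15+7=97
a_5=1:  p_5=1·1442+223=1665,  q_5=1·97+15=112
fundamental: x₁=1665, y₁=112  (since 2772225 − 221·12544 = 1)
(1665+112√221)^2 = 5544449 + 372960√221

1665 112
5544449 372960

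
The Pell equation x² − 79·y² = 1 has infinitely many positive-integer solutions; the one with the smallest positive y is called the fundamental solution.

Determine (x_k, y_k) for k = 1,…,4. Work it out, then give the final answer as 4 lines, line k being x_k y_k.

80 9
12799 1440
2047760 230391
327628801 36861120

√79 = [8; 1,7,1,16, …], period ℓ=4 (even) → k=3
a_0=8:  p_0=8·1+0=8,  q_0=8·0+1=1
a_1=1:  p_1=1·8+1=9,  q_1=1·1+0=1
a_2=7:  p_2=7·9+8=71,  q_2=7·1+1=8
a_3=1:  p_3=1·71+9=80,  q_3=1·8+1=9
fundamental: x₁=80, y₁=9  (since 6400 − 79·81 = 1)
(80+9√79)^2 = 12799 + 1440√79
(80+9√79)^3 = 2047760 + 230391√79
(80+9√79)^4 = 327628801 + 36861120√79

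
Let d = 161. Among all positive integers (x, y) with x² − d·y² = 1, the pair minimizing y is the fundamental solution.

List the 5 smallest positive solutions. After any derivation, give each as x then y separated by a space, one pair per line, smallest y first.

√161 → a₀=12, period (1,2,4,1,2,1,4,2,1,24); ℓ=10 even so k=9
i=0: a=12 ⇒ p=12, q=1
i=1: a=1 ⇒ p=13, q=1
i=2: a=2 ⇒ p=38, q=3
…
i=5: a=2 ⇒ p=571, q=45
i=6: a=1 ⇒ p=774, q=61
…
i=8: a=2 ⇒ p=8108, q=639
i=9: a=1 ⇒ p=11775, q=928
fundamental: x₁=11775, y₁=928  (since 138650625 − 161·861184 = 1)
k=2:  x_2 = 11775·11775+161·928·928 = 277301249,  y_2 = 11775·928+928·11775 = 21854400
k=3:  x_3 = 11775·277301249+161·928·21854400 = 6530444402175,  y_3 = 11775·21854400+928·277301249 = 514671119072
k=4:  x_4 = 11775·6530444402175+161·928·514671119072 = 153791965393920001,  y_4 = 11775·514671119072+928·6530444402175 = 12120504832291200
k=5:  x_5 = 11775·153791965393920001+161·928·12120504832291200 = 3621800778496371621375,  y_5 = 11775·12120504832291200+928·153791965393920001 = 285437888285786640928

11775 928
277301249 21854400
6530444402175 514671119072
153791965393920001 12120504832291200
3621800778496371621375 285437888285786640928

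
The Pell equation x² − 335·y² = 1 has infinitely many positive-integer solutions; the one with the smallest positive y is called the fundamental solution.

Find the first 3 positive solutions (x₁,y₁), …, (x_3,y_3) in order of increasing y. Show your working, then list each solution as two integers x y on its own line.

604 33
729631 39864
881393644 48155679

√335 = [18; 3,3,3,36, …], period ℓ=4 (even) → k=3
a_0=18:  p_0=18·1+0=18,  q_0=18·0+1=1
a_1=3:  p_1=3·18+1=55,  q_1=3·1+0=3
a_2=3:  p_2=3·55+18=183,  q_2=3·3+1=10
a_3=3:  p_3=3·183+55=604,  q_3=3·10+3=33
fundamental: x₁=604, y₁=33  (since 364816 − 335·1089 = 1)
(x_2, y_2) = (604·604 + 335·33·33, 604·33 + 33·604) = (729631, 39864)
(x_3, y_3) = (604·729631 + 335·33·39864, 604·39864 + 33·729631) = (881393644, 48155679)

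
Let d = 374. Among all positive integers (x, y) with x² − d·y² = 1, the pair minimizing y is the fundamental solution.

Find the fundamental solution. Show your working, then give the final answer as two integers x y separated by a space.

[19; 2,1,18,1,2,38] for √374; ℓ=6 ⇒ convergent index 5
i=0: a=19 ⇒ p=19, q=1
…
i=2: a=1 ⇒ p=58, q=3
…
i=4: a=1 ⇒ p=1141, q=59
i=5: a=2 ⇒ p=3365, q=174
fundamental: x₁=3365, y₁=174  (since 11323225 − 374·30276 = 1)

3365 174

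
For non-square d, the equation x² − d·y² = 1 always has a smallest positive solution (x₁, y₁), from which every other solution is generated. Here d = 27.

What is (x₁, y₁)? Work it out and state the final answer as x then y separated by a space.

26 5

d=27: √d = [5; 5,10] (ℓ=2, even), read p_1/q_1
step 0: (5, 1)  from 5·(1,0) + (0,1)
step 1: (26, 5)  from 5·(5,1) + (1,0)
fundamental: x₁=26, y₁=5  (since 676 − 27·25 = 1)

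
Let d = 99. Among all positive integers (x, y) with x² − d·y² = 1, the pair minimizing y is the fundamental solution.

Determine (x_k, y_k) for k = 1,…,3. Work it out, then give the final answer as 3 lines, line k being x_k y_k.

10 1
199 20
3970 399

√99 → a₀=9, period (1,18); ℓ=2 even so k=1
k=0  a_k=9  p_k/q_k = 9/1
k=1  a_k=1  p_k/q_k = 10/1
fundamental: x₁=10, y₁=1  (since 100 − 99·1 = 1)
n=2: (10,1)∘(10,1) = (10·10+99·1·1, 10·1+1·10) = (199,20)
n=3: (199,20)∘(10,1) = (10·199+99·1·20, 10·20+1·199) = (3970,399)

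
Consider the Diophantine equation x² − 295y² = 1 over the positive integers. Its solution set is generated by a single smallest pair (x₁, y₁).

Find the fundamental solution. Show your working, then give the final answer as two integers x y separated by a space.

d=295: √d = [17; 5,1,2,3,2,6,2,3,2,1,5,34] (ℓ=12, even), read p_11/q_11
a_0=17:  p_0=17·1+0=17,  q_0=17·0+1=1
a_1=5:  p_1=5·17+1=86,  q_1=5·1+0=5
a_2=1:  p_2=1·86+17=103,  q_2=1·5+1=6
…
a_4=3:  p_4=3·292+103=979,  q_4=3·17+6=57
…
a_6=6:  p_6=6·2250+979=14479,  q_6=6·131+57=843
a_7=2:  p_7=2·14479+2250=31208,  q_7=2·843+131=1817
a_8=3:  p_8=3·31208+14479=108103,  q_8=3·1817+843=6294
a_9=2:  p_9=2·108103+31208=247414,  q_9=2·6294+1817=14405
a_10=1:  p_10=1·247414+108103=355517,  q_10=1·14405+6294=20699
a_11=5:  p_11=5·355517+247414=2024999,  q_11=5·20699+14405=117900
(x₁, y₁) = (2024999, 117900);  2024999² − 295·117900² = 1 ✓

2024999 117900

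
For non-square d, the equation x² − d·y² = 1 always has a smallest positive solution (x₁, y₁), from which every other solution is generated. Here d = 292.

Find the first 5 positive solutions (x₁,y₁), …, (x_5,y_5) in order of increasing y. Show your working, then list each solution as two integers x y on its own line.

[17; 11,2,1,3,8,3,1,2,11,34] for √292; ℓ=10 ⇒ convergent index 9
i=0: a=17 ⇒ p=17, q=1
…
i=2: a=2 ⇒ p=393, q=23
i=3: a=1 ⇒ p=581, q=34
i=4: a=3 ⇒ p=2136, q=125
i=5: a=8 ⇒ p=17669, q=1034
i=6: a=3 ⇒ p=55143, q=3227
i=7: a=1 ⇒ p=72812, q=4261
i=8: a=2 ⇒ p=200767, q=11749
i=9: a=11 ⇒ p=2281249, q=133500
(x₁, y₁) = (2281249, 133500);  2281249² − 292·133500² = 1 ✓
(2281249+133500√292)^2 = 10408194000001 + 609093483000√292
(2281249+133500√292)^3 = 47487364308614281249 + 2778987798000400500√292
(2281249+133500√292)^4 = 216661004683313632776000001 + 12679126270400622186966000√292
(2281249+133500√292)^5 = 988515400545561595548925838281249 + 57848488250447518938990000667500√292

2281249 133500
10408194000001 609093483000
47487364308614281249 2778987798000400500
216661004683313632776000001 12679126270400622186966000
988515400545561595548925838281249 57848488250447518938990000667500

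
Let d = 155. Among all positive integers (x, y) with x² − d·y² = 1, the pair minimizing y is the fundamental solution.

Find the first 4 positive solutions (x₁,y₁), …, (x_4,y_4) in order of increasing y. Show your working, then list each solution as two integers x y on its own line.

249 20
124001 9960
61752249 4960060
30752496001 2470099920

d=155: √d = [12; 2,4,2,24] (ℓ=4, even), read p_3/q_3
step 0: (12, 1)  from 12·(1,0) + (0,1)
…
step 2: (112, 9)  from 4·(25,2) + (12,1)
step 3: (249, 20)  from 2·(112,9) + (25,2)
fundamental: x₁=249, y₁=20  (since 62001 − 155·400 = 1)
n=2: (249,20)∘(249,20) = (249·249+155·20·20, 249·20+20·249) = (124001,9960)
n=3: (124001,9960)∘(249,20) = (249·124001+155·20·9960, 249·9960+20·124001) = (61752249,4960060)
n=4: (61752249,4960060)∘(249,20) = (249·61752249+155·20·4960060, 249·4960060+20·61752249) = (30752496001,2470099920)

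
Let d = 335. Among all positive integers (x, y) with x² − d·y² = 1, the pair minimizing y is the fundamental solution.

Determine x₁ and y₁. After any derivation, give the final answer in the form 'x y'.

d=335: √d = [18; 3,3,3,36] (ℓ=4, even), read p_3/q_3
step 0: (18, 1)  from 18·(1,0) + (0,1)
step 1: (55, 3)  from 3·(18,1) + (1,0)
step 2: (183, 10)  from 3·(55,3) + (18,1)
step 3: (604, 33)  from 3·(183,10) + (55,3)
(x₁, y₁) = (604, 33);  604² − 335·33² = 1 ✓

604 33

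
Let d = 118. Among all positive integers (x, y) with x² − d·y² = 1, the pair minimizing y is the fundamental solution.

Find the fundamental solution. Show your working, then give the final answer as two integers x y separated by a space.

[10; 1,6,3,2,10,2,3,6,1,20] for √118; ℓ=10 ⇒ convergent index 9
a_0=10:  p_0=10·1+0=10,  q_0=10·0+1=1
…
a_3=3:  p_3=3·76+11=239,  q_3=3·7+1=22
a_4=2:  p_4=2·239+76=554,  q_4=2·22+7=51
…
a_6=2:  p_6=2·5779+554=12112,  q_6=2·532+51=1115
…
a_8=6:  p_8=6·42115+12112=264802,  q_8=6·3877+1115=24377
a_9=1:  p_9=1·264802+42115=306917,  q_9=1·24377+3877=28254
fundamental: x₁=306917, y₁=28254  (since 94198044889 − 118·798288516 = 1)

306917 28254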